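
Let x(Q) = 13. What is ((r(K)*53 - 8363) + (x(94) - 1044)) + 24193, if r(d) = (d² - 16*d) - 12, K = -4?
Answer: 18403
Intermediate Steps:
r(d) = -12 + d² - 16*d
((r(K)*53 - 8363) + (x(94) - 1044)) + 24193 = (((-12 + (-4)² - 16*(-4))*53 - 8363) + (13 - 1044)) + 24193 = (((-12 + 16 + 64)*53 - 8363) - 1031) + 24193 = ((68*53 - 8363) - 1031) + 24193 = ((3604 - 8363) - 1031) + 24193 = (-4759 - 1031) + 24193 = -5790 + 24193 = 18403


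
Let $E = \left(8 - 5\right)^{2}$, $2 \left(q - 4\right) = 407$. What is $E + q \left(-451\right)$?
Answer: $- \frac{187147}{2} \approx -93574.0$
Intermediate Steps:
$q = \frac{415}{2}$ ($q = 4 + \frac{1}{2} \cdot 407 = 4 + \frac{407}{2} = \frac{415}{2} \approx 207.5$)
$E = 9$ ($E = 3^{2} = 9$)
$E + q \left(-451\right) = 9 + \frac{415}{2} \left(-451\right) = 9 - \frac{187165}{2} = - \frac{187147}{2}$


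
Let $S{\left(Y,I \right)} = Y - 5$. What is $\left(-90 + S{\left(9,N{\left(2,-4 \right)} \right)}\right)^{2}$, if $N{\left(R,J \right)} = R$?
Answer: $7396$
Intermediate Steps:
$S{\left(Y,I \right)} = -5 + Y$ ($S{\left(Y,I \right)} = Y - 5 = -5 + Y$)
$\left(-90 + S{\left(9,N{\left(2,-4 \right)} \right)}\right)^{2} = \left(-90 + \left(-5 + 9\right)\right)^{2} = \left(-90 + 4\right)^{2} = \left(-86\right)^{2} = 7396$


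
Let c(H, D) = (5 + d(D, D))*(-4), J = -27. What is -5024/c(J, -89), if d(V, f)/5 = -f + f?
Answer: 1256/5 ≈ 251.20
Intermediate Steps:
d(V, f) = 0 (d(V, f) = 5*(-f + f) = 5*0 = 0)
c(H, D) = -20 (c(H, D) = (5 + 0)*(-4) = 5*(-4) = -20)
-5024/c(J, -89) = -5024/(-20) = -5024*(-1/20) = 1256/5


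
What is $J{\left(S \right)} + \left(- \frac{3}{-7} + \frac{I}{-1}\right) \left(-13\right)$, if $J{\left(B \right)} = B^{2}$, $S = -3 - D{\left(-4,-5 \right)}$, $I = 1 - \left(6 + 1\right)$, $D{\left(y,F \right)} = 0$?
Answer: $- \frac{522}{7} \approx -74.571$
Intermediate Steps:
$I = -6$ ($I = 1 - 7 = -6$)
$S = -3$ ($S = -3 - 0 = -3 + 0 = -3$)
$J{\left(S \right)} + \left(- \frac{3}{-7} + \frac{I}{-1}\right) \left(-13\right) = \left(-3\right)^{2} + \left(- \frac{3}{-7} - \frac{6}{-1}\right) \left(-13\right) = 9 + \left(\left(-3\right) \left(- \frac{1}{7}\right) - -6\right) \left(-13\right) = 9 + \left(\frac{3}{7} + 6\right) \left(-13\right) = 9 + \frac{45}{7} \left(-13\right) = 9 - \frac{585}{7} = - \frac{522}{7}$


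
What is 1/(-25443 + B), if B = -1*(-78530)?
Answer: 1/53087 ≈ 1.8837e-5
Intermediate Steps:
B = 78530
1/(-25443 + B) = 1/(-25443 + 78530) = 1/53087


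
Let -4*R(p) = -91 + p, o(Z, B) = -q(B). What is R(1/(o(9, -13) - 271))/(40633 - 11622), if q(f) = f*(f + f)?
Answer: 13855/17667699 ≈ 0.00078420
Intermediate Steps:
q(f) = 2*f² (q(f) = f*(2*f) = 2*f²)
o(Z, B) = -2*B²
R(p) = 91/4 - p/4 (R(p) = -(-91 + p)/4 = 91/4 - p/4)
R(1/(o(9, -13) - 271))/(40633 - 11622) = (91/4 - 1/(4*(-2*(-13)² - 271)))/(40633 - 11622) = (91/4 - 1/(4*(-2*169 - 271)))/29011 = (91/4 - 1/(4*(-338 - 271)))*(1/29011) = (91/4 - ¼/(-609))*(1/29011) = (91/4 - ¼*(-1/609))*(1/29011) = (91/4 + 1/2436)*(1/29011) = (13855/609)*(1/29011) = 13855/17667699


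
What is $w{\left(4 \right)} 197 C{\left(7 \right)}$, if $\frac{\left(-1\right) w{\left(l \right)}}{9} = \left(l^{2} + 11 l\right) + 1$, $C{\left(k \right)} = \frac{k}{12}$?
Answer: $- \frac{252357}{4} \approx -63089.0$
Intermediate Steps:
$C{\left(k \right)} = \frac{k}{12}$ ($C{\left(k \right)} = k \frac{1}{12} = \frac{k}{12}$)
$w{\left(l \right)} = -9 - 99 l - 9 l^{2}$ ($w{\left(l \right)} = - 9 \left(\left(l^{2} + 11 l\right) + 1\right) = - 9 \left(1 + l^{2} + 11 l\right) = -9 - 99 l - 9 l^{2}$)
$w{\left(4 \right)} 197 C{\left(7 \right)} = \left(-9 - 396 - 9 \cdot 4^{2}\right) 197 \cdot \frac{1}{12} \cdot 7 = \left(-9 - 396 - 144\right) 197 \cdot \frac{7}{12} = \left(-549\right) 197 \cdot \frac{7}{12} = \left(-108153\right) \frac{7}{12} = - \frac{252357}{4}$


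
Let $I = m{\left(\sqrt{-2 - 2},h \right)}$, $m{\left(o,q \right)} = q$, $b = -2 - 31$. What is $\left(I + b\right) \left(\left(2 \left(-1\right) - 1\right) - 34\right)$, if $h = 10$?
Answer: $851$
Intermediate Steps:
$b = -33$ ($b = -2 - 31 = -33$)
$I = 10$
$\left(I + b\right) \left(\left(2 \left(-1\right) - 1\right) - 34\right) = \left(10 - 33\right) \left(\left(2 \left(-1\right) - 1\right) - 34\right) = - 23 \left(\left(-2 - 1\right) - 34\right) = - 23 \left(-3 - 34\right) = \left(-23\right) \left(-37\right) = 851$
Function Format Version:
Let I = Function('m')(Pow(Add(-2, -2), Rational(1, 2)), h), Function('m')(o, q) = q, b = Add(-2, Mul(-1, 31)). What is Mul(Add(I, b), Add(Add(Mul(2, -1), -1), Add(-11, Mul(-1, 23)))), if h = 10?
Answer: 851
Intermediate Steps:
b = -33 (b = Add(-2, -31) = -33)
I = 10
Mul(Add(I, b), Add(Add(Mul(2, -1), -1), Add(-11, Mul(-1, 23)))) = Mul(Add(10, -33), Add(Add(Mul(2, -1), -1), Add(-11, Mul(-1, 23)))) = Mul(-23, Add(Add(-2, -1), Add(-11, -23))) = Mul(-23, Add(-3, -34)) = Mul(-23, -37) = 851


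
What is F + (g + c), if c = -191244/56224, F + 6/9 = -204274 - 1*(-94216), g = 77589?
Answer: -1369324337/42168 ≈ -32473.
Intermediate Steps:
F = -330176/3 (F = -⅔ + (-204274 - 1*(-94216)) = -⅔ + (-204274 + 94216) = -⅔ - 110058 = -330176/3 ≈ -1.1006e+5)
c = -47811/14056 (c = -191244*1/56224 = -47811/14056 ≈ -3.4015)
F + (g + c) = -330176/3 + (77589 - 47811/14056) = -330176/3 + 1090543173/14056 = -1369324337/42168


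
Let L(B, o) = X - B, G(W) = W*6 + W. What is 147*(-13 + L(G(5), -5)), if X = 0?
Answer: -7056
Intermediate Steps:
G(W) = 7*W (G(W) = 6*W + W = 7*W)
L(B, o) = -B (L(B, o) = 0 - B = -B)
147*(-13 + L(G(5), -5)) = 147*(-13 - 7*5) = 147*(-13 - 1*35) = 147*(-13 - 35) = 147*(-48) = -7056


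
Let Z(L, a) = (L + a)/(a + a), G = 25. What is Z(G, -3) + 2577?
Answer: 7720/3 ≈ 2573.3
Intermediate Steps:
Z(L, a) = (L + a)/(2*a) (Z(L, a) = (L + a)/((2*a)) = (L + a)*(1/(2*a)) = (L + a)/(2*a))
Z(G, -3) + 2577 = (½)*(25 - 3)/(-3) + 2577 = (½)*(-⅓)*22 + 2577 = -11/3 + 2577 = 7720/3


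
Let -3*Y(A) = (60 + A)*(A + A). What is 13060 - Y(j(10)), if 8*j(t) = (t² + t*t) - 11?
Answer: 460067/32 ≈ 14377.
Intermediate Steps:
j(t) = -11/8 + t²/4 (j(t) = ((t² + t*t) - 11)/8 = ((t² + t²) - 11)/8 = (2*t² - 11)/8 = (-11 + 2*t²)/8 = -11/8 + t²/4)
Y(A) = -2*A*(60 + A)/3 (Y(A) = -(60 + A)*(A + A)/3 = -(60 + A)*2*A/3 = -2*A*(60 + A)/3)
13060 - Y(j(10)) = 13060 - (-2)*(-11/8 + (¼)*10²)*(60 + (-11/8 + (¼)*10²))/3 = 13060 - (-2)*(-11/8 + (¼)*100)*(60 + (-11/8 + (¼)*100))/3 = 13060 - (-2)*(-11/8 + 25)*(60 + (-11/8 + 25))/3 = 13060 - (-2)*189*(60 + 189/8)/(3*8) = 13060 - (-2)*189*669/(3*8*8) = 13060 - 1*(-42147/32) = 13060 + 42147/32 = 460067/32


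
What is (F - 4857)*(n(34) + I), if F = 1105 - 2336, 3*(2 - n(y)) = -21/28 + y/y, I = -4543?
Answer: 82938346/3 ≈ 2.7646e+7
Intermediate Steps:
n(y) = 23/12 (n(y) = 2 - (-21/28 + y/y)/3 = 2 - (-21*1/28 + 1)/3 = 2 - (-¾ + 1)/3 = 2 - ⅓*¼ = 2 - 1/12 = 23/12)
F = -1231
(F - 4857)*(n(34) + I) = (-1231 - 4857)*(23/12 - 4543) = -6088*(-54493/12) = 82938346/3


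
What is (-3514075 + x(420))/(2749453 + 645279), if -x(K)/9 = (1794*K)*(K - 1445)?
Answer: 6947338925/3394732 ≈ 2046.5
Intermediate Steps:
x(K) = -16146*K*(-1445 + K) (x(K) = -9*1794*K*(K - 1445) = -9*1794*K*(-1445 + K) = -16146*K*(-1445 + K))
(-3514075 + x(420))/(2749453 + 645279) = (-3514075 + 16146*420*(1445 - 1*420))/(2749453 + 645279) = (-3514075 + 16146*420*(1445 - 420))/3394732 = (-3514075 + 16146*420*1025)*(1/3394732) = (-3514075 + 6950853000)*(1/3394732) = 6947338925*(1/3394732) = 6947338925/3394732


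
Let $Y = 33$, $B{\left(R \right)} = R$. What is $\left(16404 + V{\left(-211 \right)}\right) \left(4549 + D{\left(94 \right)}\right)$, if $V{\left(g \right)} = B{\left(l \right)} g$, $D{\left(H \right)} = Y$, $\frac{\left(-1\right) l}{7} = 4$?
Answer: $102233584$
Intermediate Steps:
$l = -28$ ($l = \left(-7\right) 4 = -28$)
$D{\left(H \right)} = 33$
$V{\left(g \right)} = - 28 g$
$\left(16404 + V{\left(-211 \right)}\right) \left(4549 + D{\left(94 \right)}\right) = \left(16404 - -5908\right) \left(4549 + 33\right) = \left(16404 + 5908\right) 4582 = 22312 \cdot 4582 = 102233584$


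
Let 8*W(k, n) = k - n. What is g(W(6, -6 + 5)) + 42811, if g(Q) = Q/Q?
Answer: 42812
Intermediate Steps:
W(k, n) = -n/8 + k/8 (W(k, n) = (k - n)/8 = -n/8 + k/8)
g(Q) = 1
g(W(6, -6 + 5)) + 42811 = 1 + 42811 = 42812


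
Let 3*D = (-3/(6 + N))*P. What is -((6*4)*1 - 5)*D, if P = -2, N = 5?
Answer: -38/11 ≈ -3.4545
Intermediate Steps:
D = 2/11 (D = (-3/(6 + 5)*(-2))/3 = (-3/11*(-2))/3 = (⅓)*(6/11) = 2/11 ≈ 0.18182)
-((6*4)*1 - 5)*D = -((6*4)*1 - 5)*2/11 = -(24*1 - 5)*2/11 = -(24 - 5)*2/11 = -19*2/11 = -1*38/11 = -38/11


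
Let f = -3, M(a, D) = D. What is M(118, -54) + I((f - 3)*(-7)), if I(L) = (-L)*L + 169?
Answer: -1649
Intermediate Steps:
I(L) = 169 - L**2 (I(L) = -L**2 + 169 = 169 - L**2)
M(118, -54) + I((f - 3)*(-7)) = -54 + (169 - ((-3 - 3)*(-7))**2) = -54 + (169 - (-6*(-7))**2) = -54 + (169 - 1*42**2) = -54 + (169 - 1*1764) = -54 + (169 - 1764) = -54 - 1595 = -1649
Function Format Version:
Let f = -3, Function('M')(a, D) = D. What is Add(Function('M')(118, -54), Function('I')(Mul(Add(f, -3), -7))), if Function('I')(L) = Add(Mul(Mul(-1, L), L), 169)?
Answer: -1649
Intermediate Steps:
Function('I')(L) = Add(169, Mul(-1, Pow(L, 2))) (Function('I')(L) = Add(Mul(-1, Pow(L, 2)), 169) = Add(169, Mul(-1, Pow(L, 2))))
Add(Function('M')(118, -54), Function('I')(Mul(Add(f, -3), -7))) = Add(-54, Add(169, Mul(-1, Pow(Mul(Add(-3, -3), -7), 2)))) = Add(-54, Add(169, Mul(-1, Pow(Mul(-6, -7), 2)))) = Add(-54, Add(169, Mul(-1, Pow(42, 2)))) = Add(-54, Add(169, Mul(-1, 1764))) = Add(-54, Add(169, -1764)) = Add(-54, -1595) = -1649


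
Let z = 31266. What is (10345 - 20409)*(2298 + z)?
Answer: -337788096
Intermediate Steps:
(10345 - 20409)*(2298 + z) = (10345 - 20409)*(2298 + 31266) = -10064*33564 = -337788096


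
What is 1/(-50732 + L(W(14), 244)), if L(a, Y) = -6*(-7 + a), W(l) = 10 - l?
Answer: -1/50666 ≈ -1.9737e-5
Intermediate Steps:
L(a, Y) = 42 - 6*a
1/(-50732 + L(W(14), 244)) = 1/(-50732 + (42 - 6*(10 - 1*14))) = 1/(-50732 + (42 - 6*(10 - 14))) = 1/(-50732 + (42 - 6*(-4))) = 1/(-50732 + (42 + 24)) = 1/(-50732 + 66) = 1/(-50666) = -1/50666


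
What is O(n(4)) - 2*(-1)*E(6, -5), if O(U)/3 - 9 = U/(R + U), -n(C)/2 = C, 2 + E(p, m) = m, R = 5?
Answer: 21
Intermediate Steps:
E(p, m) = -2 + m
n(C) = -2*C
O(U) = 27 + 3*U/(5 + U) (O(U) = 27 + 3*(U/(5 + U)) = 27 + 3*U/(5 + U))
O(n(4)) - 2*(-1)*E(6, -5) = 15*(9 + 2*(-2*4))/(5 - 2*4) - 2*(-1)*(-2 - 5) = 15*(9 + 2*(-8))/(5 - 8) - (-2)*(-7) = 15*(9 - 16)/(-3) - 1*14 = 15*(-1/3)*(-7) - 14 = 35 - 14 = 21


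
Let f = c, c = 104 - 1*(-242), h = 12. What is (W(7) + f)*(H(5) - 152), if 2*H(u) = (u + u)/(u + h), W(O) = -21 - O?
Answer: -820122/17 ≈ -48243.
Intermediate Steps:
c = 346 (c = 104 + 242 = 346)
H(u) = u/(12 + u) (H(u) = ((u + u)/(u + 12))/2 = ((2*u)/(12 + u))/2 = (2*u/(12 + u))/2 = u/(12 + u))
f = 346
(W(7) + f)*(H(5) - 152) = ((-21 - 1*7) + 346)*(5/(12 + 5) - 152) = ((-21 - 7) + 346)*(5/17 - 152) = (-28 + 346)*(5*(1/17) - 152) = 318*(5/17 - 152) = 318*(-2579/17) = -820122/17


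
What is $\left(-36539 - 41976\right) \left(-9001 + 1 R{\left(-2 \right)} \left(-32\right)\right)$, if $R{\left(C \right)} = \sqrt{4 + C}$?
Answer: $706713515 + 2512480 \sqrt{2} \approx 7.1027 \cdot 10^{8}$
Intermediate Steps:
$\left(-36539 - 41976\right) \left(-9001 + 1 R{\left(-2 \right)} \left(-32\right)\right) = \left(-36539 - 41976\right) \left(-9001 + 1 \sqrt{4 - 2} \left(-32\right)\right) = - 78515 \left(-9001 + 1 \sqrt{2} \left(-32\right)\right) = - 78515 \left(-9001 + \sqrt{2} \left(-32\right)\right) = - 78515 \left(-9001 - 32 \sqrt{2}\right) = 706713515 + 2512480 \sqrt{2}$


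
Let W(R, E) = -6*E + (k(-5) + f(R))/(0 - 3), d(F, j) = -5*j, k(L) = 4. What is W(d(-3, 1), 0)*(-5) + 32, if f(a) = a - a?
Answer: 116/3 ≈ 38.667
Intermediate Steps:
f(a) = 0
W(R, E) = -4/3 - 6*E (W(R, E) = -6*E + (4 + 0)/(0 - 3) = -6*E + 4/(-3) = -6*E + 4*(-⅓) = -6*E - 4/3 = -4/3 - 6*E)
W(d(-3, 1), 0)*(-5) + 32 = (-4/3 - 6*0)*(-5) + 32 = (-4/3 + 0)*(-5) + 32 = -4/3*(-5) + 32 = 20/3 + 32 = 116/3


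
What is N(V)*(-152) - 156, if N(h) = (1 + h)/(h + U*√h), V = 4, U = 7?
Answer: -1784/9 ≈ -198.22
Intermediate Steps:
N(h) = (1 + h)/(h + 7*√h)
N(V)*(-152) - 156 = ((1 + 4)/(4 + 7*√4))*(-152) - 156 = (5/(4 + 7*2))*(-152) - 156 = (5/(4 + 14))*(-152) - 156 = (5/18)*(-152) - 156 = -380/9 - 156 = -1784/9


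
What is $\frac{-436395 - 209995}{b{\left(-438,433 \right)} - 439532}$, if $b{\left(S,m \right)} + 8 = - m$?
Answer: $\frac{646390}{439973} \approx 1.4692$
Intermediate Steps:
$b{\left(S,m \right)} = -8 - m$
$\frac{-436395 - 209995}{b{\left(-438,433 \right)} - 439532} = \frac{-436395 - 209995}{\left(-8 - 433\right) - 439532} = \frac{-436395 - 209995}{-441 - 439532} = - \frac{646390}{-439973} = \left(-646390\right) \left(- \frac{1}{439973}\right) = \frac{646390}{439973}$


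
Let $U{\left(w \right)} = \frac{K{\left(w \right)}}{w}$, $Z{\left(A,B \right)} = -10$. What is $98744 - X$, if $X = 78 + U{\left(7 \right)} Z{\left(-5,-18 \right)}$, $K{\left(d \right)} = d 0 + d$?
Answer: $98676$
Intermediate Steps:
$K{\left(d \right)} = d$ ($K{\left(d \right)} = 0 + d = d$)
$U{\left(w \right)} = 1$ ($U{\left(w \right)} = \frac{w}{w} = 1$)
$X = 68$ ($X = 78 + 1 \left(-10\right) = 78 - 10 = 68$)
$98744 - X = 98744 - 68 = 98676$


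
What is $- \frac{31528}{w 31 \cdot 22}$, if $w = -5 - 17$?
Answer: $\frac{7882}{3751} \approx 2.1013$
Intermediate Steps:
$w = -22$ ($w = -5 - 17 = -22$)
$- \frac{31528}{w 31 \cdot 22} = - \frac{31528}{\left(-22\right) 31 \cdot 22} = - \frac{31528}{\left(-682\right) 22} = - \frac{31528}{-15004} = \left(-31528\right) \left(- \frac{1}{15004}\right) = \frac{7882}{3751}$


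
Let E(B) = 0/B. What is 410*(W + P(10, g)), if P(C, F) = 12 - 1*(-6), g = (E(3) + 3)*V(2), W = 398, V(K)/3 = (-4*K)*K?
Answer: 170560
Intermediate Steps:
E(B) = 0
V(K) = -12*K² (V(K) = 3*((-4*K)*K) = 3*(-4*K²) = -12*K²)
g = -144 (g = (0 + 3)*(-12*2²) = 3*(-12*4) = 3*(-48) = -144)
P(C, F) = 18 (P(C, F) = 12 + 6 = 18)
410*(W + P(10, g)) = 410*(398 + 18) = 410*416 = 170560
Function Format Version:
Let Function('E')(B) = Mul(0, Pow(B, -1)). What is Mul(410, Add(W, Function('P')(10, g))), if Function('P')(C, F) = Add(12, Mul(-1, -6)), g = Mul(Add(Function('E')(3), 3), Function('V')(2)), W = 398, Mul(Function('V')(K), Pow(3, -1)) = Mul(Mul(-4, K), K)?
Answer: 170560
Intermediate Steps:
Function('E')(B) = 0
Function('V')(K) = Mul(-12, Pow(K, 2)) (Function('V')(K) = Mul(3, Mul(Mul(-4, K), K)) = Mul(3, Mul(-4, Pow(K, 2))) = Mul(-12, Pow(K, 2)))
g = -144 (g = Mul(Add(0, 3), Mul(-12, Pow(2, 2))) = Mul(3, Mul(-12, 4)) = Mul(3, -48) = -144)
Function('P')(C, F) = 18 (Function('P')(C, F) = Add(12, 6) = 18)
Mul(410, Add(W, Function('P')(10, g))) = Mul(410, Add(398, 18)) = Mul(410, 416) = 170560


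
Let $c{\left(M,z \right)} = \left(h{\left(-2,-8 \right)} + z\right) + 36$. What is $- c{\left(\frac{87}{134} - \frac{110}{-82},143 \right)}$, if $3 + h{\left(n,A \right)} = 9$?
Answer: $-185$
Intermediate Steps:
$h{\left(n,A \right)} = 6$ ($h{\left(n,A \right)} = -3 + 9 = 6$)
$c{\left(M,z \right)} = 42 + z$ ($c{\left(M,z \right)} = \left(6 + z\right) + 36 = 42 + z$)
$- c{\left(\frac{87}{134} - \frac{110}{-82},143 \right)} = - (42 + 143) = \left(-1\right) 185 = -185$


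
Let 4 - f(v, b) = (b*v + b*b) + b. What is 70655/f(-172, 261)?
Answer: -70655/23486 ≈ -3.0084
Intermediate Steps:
f(v, b) = 4 - b - b² - b*v (f(v, b) = 4 - ((b*v + b*b) + b) = 4 - ((b*v + b²) + b) = 4 - ((b² + b*v) + b) = 4 - (b + b² + b*v) = 4 + (-b - b² - b*v) = 4 - b - b² - b*v)
70655/f(-172, 261) = 70655/(4 - 1*261 - 1*261² - 1*261*(-172)) = 70655/(4 - 261 - 1*68121 + 44892) = 70655/(4 - 261 - 68121 + 44892) = 70655/(-23486) = 70655*(-1/23486) = -70655/23486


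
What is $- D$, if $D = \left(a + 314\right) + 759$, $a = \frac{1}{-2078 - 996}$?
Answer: $- \frac{3298401}{3074} \approx -1073.0$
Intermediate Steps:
$a = - \frac{1}{3074}$ ($a = \frac{1}{-3074} = - \frac{1}{3074} \approx -0.00032531$)
$D = \frac{3298401}{3074}$ ($D = \left(- \frac{1}{3074} + 314\right) + 759 = \frac{965235}{3074} + 759 = \frac{3298401}{3074} \approx 1073.0$)
$- D = \left(-1\right) \frac{3298401}{3074} = - \frac{3298401}{3074}$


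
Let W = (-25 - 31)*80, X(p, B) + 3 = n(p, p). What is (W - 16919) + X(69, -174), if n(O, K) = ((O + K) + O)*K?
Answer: -7119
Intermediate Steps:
n(O, K) = K*(K + 2*O) (n(O, K) = ((K + O) + O)*K = (K + 2*O)*K = K*(K + 2*O))
X(p, B) = -3 + 3*p**2 (X(p, B) = -3 + p*(p + 2*p) = -3 + p*(3*p) = -3 + 3*p**2)
W = -4480 (W = -56*80 = -4480)
(W - 16919) + X(69, -174) = (-4480 - 16919) + (-3 + 3*69**2) = -21399 + (-3 + 3*4761) = -21399 + (-3 + 14283) = -21399 + 14280 = -7119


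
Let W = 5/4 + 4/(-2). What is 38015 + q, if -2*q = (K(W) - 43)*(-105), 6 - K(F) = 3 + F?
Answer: 287635/8 ≈ 35954.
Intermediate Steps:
W = -3/4 (W = 5*(1/4) + 4*(-1/2) = 5/4 - 2 = -3/4 ≈ -0.75000)
K(F) = 3 - F (K(F) = 6 - (3 + F) = 6 + (-3 - F) = 3 - F)
q = -16485/8 (q = -((3 - 1*(-3/4)) - 43)*(-105)/2 = -((3 + 3/4) - 43)*(-105)/2 = -(15/4 - 43)*(-105)/2 = -(-157)*(-105)/8 = -1/2*16485/4 = -16485/8 ≈ -2060.6)
38015 + q = 38015 - 16485/8 = 287635/8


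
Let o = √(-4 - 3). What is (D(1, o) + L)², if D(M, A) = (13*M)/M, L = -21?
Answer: 64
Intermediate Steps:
o = I*√7 (o = √(-7) = I*√7 ≈ 2.6458*I)
D(M, A) = 13
(D(1, o) + L)² = (13 - 21)² = (-8)² = 64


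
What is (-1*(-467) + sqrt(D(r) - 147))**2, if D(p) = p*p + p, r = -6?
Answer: 217972 + 2802*I*sqrt(13) ≈ 2.1797e+5 + 10103.0*I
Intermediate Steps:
D(p) = p + p**2 (D(p) = p**2 + p = p + p**2)
(-1*(-467) + sqrt(D(r) - 147))**2 = (-1*(-467) + sqrt(-6*(1 - 6) - 147))**2 = (467 + sqrt(-6*(-5) - 147))**2 = (467 + sqrt(30 - 147))**2 = (467 + sqrt(-117))**2 = (467 + 3*I*sqrt(13))**2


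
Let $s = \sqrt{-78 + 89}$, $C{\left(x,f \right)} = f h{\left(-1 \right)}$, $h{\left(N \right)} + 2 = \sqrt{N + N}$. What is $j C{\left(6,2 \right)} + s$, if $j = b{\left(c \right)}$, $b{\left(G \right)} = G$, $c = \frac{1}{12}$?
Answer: $- \frac{1}{3} + \sqrt{11} + \frac{i \sqrt{2}}{6} \approx 2.9833 + 0.2357 i$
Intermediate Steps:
$c = \frac{1}{12} \approx 0.083333$
$h{\left(N \right)} = -2 + \sqrt{2} \sqrt{N}$ ($h{\left(N \right)} = -2 + \sqrt{N + N} = -2 + \sqrt{2 N} = -2 + \sqrt{2} \sqrt{N}$)
$C{\left(x,f \right)} = f \left(-2 + i \sqrt{2}\right)$ ($C{\left(x,f \right)} = f \left(-2 + \sqrt{2} \sqrt{-1}\right) = f \left(-2 + \sqrt{2} i\right) = f \left(-2 + i \sqrt{2}\right)$)
$j = \frac{1}{12} \approx 0.083333$
$s = \sqrt{11} \approx 3.3166$
$j C{\left(6,2 \right)} + s = \frac{2 \left(-2 + i \sqrt{2}\right)}{12} + \sqrt{11} = \frac{-4 + 2 i \sqrt{2}}{12} + \sqrt{11} = \left(- \frac{1}{3} + \frac{i \sqrt{2}}{6}\right) + \sqrt{11} = - \frac{1}{3} + \sqrt{11} + \frac{i \sqrt{2}}{6}$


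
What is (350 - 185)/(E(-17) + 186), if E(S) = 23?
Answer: 15/19 ≈ 0.78947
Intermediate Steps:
(350 - 185)/(E(-17) + 186) = (350 - 185)/(23 + 186) = 165/209 = 165*(1/209) = 15/19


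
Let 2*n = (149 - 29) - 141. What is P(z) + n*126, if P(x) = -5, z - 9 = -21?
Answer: -1328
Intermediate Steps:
z = -12 (z = 9 - 21 = -12)
n = -21/2 (n = ((149 - 29) - 141)/2 = (120 - 141)/2 = (1/2)*(-21) = -21/2 ≈ -10.500)
P(z) + n*126 = -5 - 21/2*126 = -5 - 1323 = -1328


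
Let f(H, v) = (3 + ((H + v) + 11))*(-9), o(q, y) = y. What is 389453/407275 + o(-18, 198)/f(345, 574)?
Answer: 354399599/379987575 ≈ 0.93266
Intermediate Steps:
f(H, v) = -126 - 9*H - 9*v (f(H, v) = (3 + (11 + H + v))*(-9) = (14 + H + v)*(-9) = -126 - 9*H - 9*v)
389453/407275 + o(-18, 198)/f(345, 574) = 389453/407275 + 198/(-126 - 9*345 - 9*574) = 389453*(1/407275) + 198/(-126 - 3105 - 5166) = 389453/407275 + 198/(-8397) = 389453/407275 + 198*(-1/8397) = 389453/407275 - 22/933 = 354399599/379987575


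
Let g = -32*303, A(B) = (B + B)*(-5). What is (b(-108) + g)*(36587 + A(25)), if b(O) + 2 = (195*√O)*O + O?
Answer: -356320622 - 4591543320*I*√3 ≈ -3.5632e+8 - 7.9528e+9*I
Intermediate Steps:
A(B) = -10*B (A(B) = (2*B)*(-5) = -10*B)
g = -9696
b(O) = -2 + O + 195*O^(3/2) (b(O) = -2 + ((195*√O)*O + O) = -2 + (195*O^(3/2) + O) = -2 + (O + 195*O^(3/2)) = -2 + O + 195*O^(3/2))
(b(-108) + g)*(36587 + A(25)) = ((-2 - 108 + 195*(-108)^(3/2)) - 9696)*(36587 - 10*25) = ((-2 - 108 + 195*(-648*I*√3)) - 9696)*(36587 - 250) = ((-2 - 108 - 126360*I*√3) - 9696)*36337 = ((-110 - 126360*I*√3) - 9696)*36337 = (-9806 - 126360*I*√3)*36337 = -356320622 - 4591543320*I*√3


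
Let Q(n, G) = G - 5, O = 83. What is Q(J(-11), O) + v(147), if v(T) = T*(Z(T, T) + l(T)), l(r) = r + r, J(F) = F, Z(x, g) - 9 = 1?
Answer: 44766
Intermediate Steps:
Z(x, g) = 10 (Z(x, g) = 9 + 1 = 10)
l(r) = 2*r
Q(n, G) = -5 + G
v(T) = T*(10 + 2*T)
Q(J(-11), O) + v(147) = (-5 + 83) + 2*147*(5 + 147) = 78 + 2*147*152 = 78 + 44688 = 44766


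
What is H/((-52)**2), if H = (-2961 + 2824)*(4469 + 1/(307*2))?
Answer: -375923479/1660256 ≈ -226.43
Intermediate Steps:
H = -375923479/614 (H = -137*(4469 + 1/614) = -137*2743967/614 = -375923479/614 ≈ -6.1225e+5)
H/((-52)**2) = -375923479/(614*((-52)**2)) = -375923479/614/2704 = -375923479/614*1/2704 = -375923479/1660256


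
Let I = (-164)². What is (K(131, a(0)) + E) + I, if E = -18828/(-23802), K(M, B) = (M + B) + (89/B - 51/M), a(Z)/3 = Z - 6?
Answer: 252604716119/9354186 ≈ 27004.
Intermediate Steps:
a(Z) = -18 + 3*Z (a(Z) = 3*(Z - 6) = 3*(-6 + Z) = -18 + 3*Z)
K(M, B) = B + M - 51/M + 89/B (K(M, B) = (B + M) + (-51/M + 89/B) = B + M - 51/M + 89/B)
I = 26896
E = 3138/3967 (E = -18828*(-1/23802) = 3138/3967 ≈ 0.79103)
(K(131, a(0)) + E) + I = (((-18 + 3*0) + 131 - 51/131 + 89/(-18 + 3*0)) + 3138/3967) + 26896 = (((-18 + 0) + 131 - 51*1/131 + 89/(-18 + 0)) + 3138/3967) + 26896 = ((-18 + 131 - 51/131 + 89/(-18)) + 3138/3967) + 26896 = ((-18 + 131 - 51/131 + 89*(-1/18)) + 3138/3967) + 26896 = ((-18 + 131 - 51/131 - 89/18) + 3138/3967) + 26896 = (253877/2358 + 3138/3967) + 26896 = 1014529463/9354186 + 26896 = 252604716119/9354186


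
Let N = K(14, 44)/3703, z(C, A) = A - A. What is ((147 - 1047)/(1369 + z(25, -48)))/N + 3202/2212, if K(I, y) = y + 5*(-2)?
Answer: -1805723027/25739938 ≈ -70.153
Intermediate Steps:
K(I, y) = -10 + y (K(I, y) = y - 10 = -10 + y)
z(C, A) = 0
N = 34/3703 (N = (-10 + 44)/3703 = 34*(1/3703) = 34/3703 ≈ 0.0091817)
((147 - 1047)/(1369 + z(25, -48)))/N + 3202/2212 = ((147 - 1047)/(1369 + 0))/(34/3703) + 3202/2212 = -900/1369*(3703/34) + 3202*(1/2212) = -900*1/1369*(3703/34) + 1601/1106 = -900/1369*3703/34 + 1601/1106 = -1666350/23273 + 1601/1106 = -1805723027/25739938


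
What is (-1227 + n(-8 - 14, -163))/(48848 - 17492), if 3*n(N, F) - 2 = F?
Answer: -1921/47034 ≈ -0.040843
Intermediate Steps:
n(N, F) = 2/3 + F/3
(-1227 + n(-8 - 14, -163))/(48848 - 17492) = (-1227 + (2/3 + (1/3)*(-163)))/(48848 - 17492) = (-1227 + (2/3 - 163/3))/31356 = (-1227 - 161/3)*(1/31356) = -3842/3*1/31356 = -1921/47034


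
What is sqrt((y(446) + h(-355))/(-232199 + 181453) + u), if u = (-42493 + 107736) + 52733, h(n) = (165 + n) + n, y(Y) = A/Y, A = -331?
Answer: sqrt(15108003027536558843)/11316358 ≈ 343.48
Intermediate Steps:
y(Y) = -331/Y
h(n) = 165 + 2*n
u = 117976 (u = 65243 + 52733 = 117976)
sqrt((y(446) + h(-355))/(-232199 + 181453) + u) = sqrt((-331/446 + (165 + 2*(-355)))/(-232199 + 181453) + 117976) = sqrt((-331*1/446 + (165 - 710))/(-50746) + 117976) = sqrt((-331/446 - 545)*(-1/50746) + 117976) = sqrt(-243401/446*(-1/50746) + 117976) = sqrt(243401/22632716 + 117976) = sqrt(2670117546217/22632716) = sqrt(15108003027536558843)/11316358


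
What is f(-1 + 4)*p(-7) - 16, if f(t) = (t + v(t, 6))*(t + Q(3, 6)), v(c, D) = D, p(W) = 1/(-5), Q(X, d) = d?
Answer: -161/5 ≈ -32.200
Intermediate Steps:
p(W) = -1/5
f(t) = (6 + t)**2 (f(t) = (t + 6)*(t + 6) = (6 + t)*(6 + t) = (6 + t)**2)
f(-1 + 4)*p(-7) - 16 = (36 + (-1 + 4)**2 + 12*(-1 + 4))*(-1/5) - 16 = (36 + 3**2 + 12*3)*(-1/5) - 16 = (36 + 9 + 36)*(-1/5) - 16 = 81*(-1/5) - 16 = -81/5 - 16 = -161/5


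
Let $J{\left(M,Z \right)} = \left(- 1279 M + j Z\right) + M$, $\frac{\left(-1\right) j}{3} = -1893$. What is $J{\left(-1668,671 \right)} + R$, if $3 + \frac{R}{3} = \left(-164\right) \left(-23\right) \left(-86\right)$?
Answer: $4969128$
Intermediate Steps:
$j = 5679$ ($j = \left(-3\right) \left(-1893\right) = 5679$)
$J{\left(M,Z \right)} = - 1278 M + 5679 Z$ ($J{\left(M,Z \right)} = \left(- 1279 M + 5679 Z\right) + M = - 1278 M + 5679 Z$)
$R = -973185$ ($R = -9 + 3 \left(-164\right) \left(-23\right) \left(-86\right) = -9 + 3 \cdot 3772 \left(-86\right) = -9 + 3 \left(-324392\right) = -9 - 973176 = -973185$)
$J{\left(-1668,671 \right)} + R = \left(\left(-1278\right) \left(-1668\right) + 5679 \cdot 671\right) - 973185 = \left(2131704 + 3810609\right) - 973185 = 5942313 - 973185 = 4969128$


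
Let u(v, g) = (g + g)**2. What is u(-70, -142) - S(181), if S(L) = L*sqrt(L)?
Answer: 80656 - 181*sqrt(181) ≈ 78221.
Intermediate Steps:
S(L) = L**(3/2)
u(v, g) = 4*g**2 (u(v, g) = (2*g)**2 = 4*g**2)
u(-70, -142) - S(181) = 4*(-142)**2 - 181**(3/2) = 4*20164 - 181*sqrt(181) = 80656 - 181*sqrt(181)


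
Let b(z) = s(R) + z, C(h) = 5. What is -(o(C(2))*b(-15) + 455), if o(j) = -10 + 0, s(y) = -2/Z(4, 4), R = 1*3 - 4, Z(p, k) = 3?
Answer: -1835/3 ≈ -611.67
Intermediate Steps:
R = -1 (R = 3 - 4 = -1)
s(y) = -⅔ (s(y) = -2/3 = -2*⅓ = -⅔)
o(j) = -10
b(z) = -⅔ + z
-(o(C(2))*b(-15) + 455) = -(-10*(-⅔ - 15) + 455) = -(-10*(-47/3) + 455) = -(470/3 + 455) = -1*1835/3 = -1835/3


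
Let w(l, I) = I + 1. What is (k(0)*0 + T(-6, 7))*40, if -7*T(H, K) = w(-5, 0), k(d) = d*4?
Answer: -40/7 ≈ -5.7143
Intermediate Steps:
k(d) = 4*d
w(l, I) = 1 + I
T(H, K) = -⅐ (T(H, K) = -(1 + 0)/7 = -⅐*1 = -⅐)
(k(0)*0 + T(-6, 7))*40 = ((4*0)*0 - ⅐)*40 = (0*0 - ⅐)*40 = (0 - ⅐)*40 = -⅐*40 = -40/7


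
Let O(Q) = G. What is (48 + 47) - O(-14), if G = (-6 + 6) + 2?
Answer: 93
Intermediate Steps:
G = 2 (G = 0 + 2 = 2)
O(Q) = 2
(48 + 47) - O(-14) = (48 + 47) - 1*2 = 95 - 2 = 93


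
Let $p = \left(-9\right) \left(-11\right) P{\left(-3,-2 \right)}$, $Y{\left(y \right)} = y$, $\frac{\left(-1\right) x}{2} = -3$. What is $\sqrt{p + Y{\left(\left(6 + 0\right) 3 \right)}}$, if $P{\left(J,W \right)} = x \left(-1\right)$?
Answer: $24 i \approx 24.0 i$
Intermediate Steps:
$x = 6$ ($x = \left(-2\right) \left(-3\right) = 6$)
$P{\left(J,W \right)} = -6$ ($P{\left(J,W \right)} = 6 \left(-1\right) = -6$)
$p = -594$ ($p = \left(-9\right) \left(-11\right) \left(-6\right) = 99 \left(-6\right) = -594$)
$\sqrt{p + Y{\left(\left(6 + 0\right) 3 \right)}} = \sqrt{-594 + \left(6 + 0\right) 3} = \sqrt{-594 + 6 \cdot 3} = \sqrt{-594 + 18} = \sqrt{-576} = 24 i$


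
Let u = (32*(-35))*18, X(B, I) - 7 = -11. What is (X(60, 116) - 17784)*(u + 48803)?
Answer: -509501684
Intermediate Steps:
X(B, I) = -4 (X(B, I) = 7 - 11 = -4)
u = -20160 (u = -1120*18 = -20160)
(X(60, 116) - 17784)*(u + 48803) = (-4 - 17784)*(-20160 + 48803) = -17788*28643 = -509501684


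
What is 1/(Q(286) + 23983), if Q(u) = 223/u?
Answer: 286/6859361 ≈ 4.1695e-5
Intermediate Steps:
1/(Q(286) + 23983) = 1/(223/286 + 23983) = 1/(6859361/286) = 286/6859361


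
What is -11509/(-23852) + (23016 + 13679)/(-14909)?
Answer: -703661459/355609468 ≈ -1.9787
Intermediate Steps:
-11509/(-23852) + (23016 + 13679)/(-14909) = -11509*(-1/23852) + 36695*(-1/14909) = 11509/23852 - 36695/14909 = -703661459/355609468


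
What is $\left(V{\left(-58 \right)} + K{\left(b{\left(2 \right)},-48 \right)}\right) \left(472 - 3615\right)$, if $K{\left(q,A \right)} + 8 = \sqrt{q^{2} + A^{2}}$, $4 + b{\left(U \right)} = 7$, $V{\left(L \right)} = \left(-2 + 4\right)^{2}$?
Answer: $12572 - 9429 \sqrt{257} \approx -1.3859 \cdot 10^{5}$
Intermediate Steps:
$V{\left(L \right)} = 4$ ($V{\left(L \right)} = 2^{2} = 4$)
$b{\left(U \right)} = 3$ ($b{\left(U \right)} = -4 + 7 = 3$)
$K{\left(q,A \right)} = -8 + \sqrt{A^{2} + q^{2}}$ ($K{\left(q,A \right)} = -8 + \sqrt{q^{2} + A^{2}} = -8 + \sqrt{A^{2} + q^{2}}$)
$\left(V{\left(-58 \right)} + K{\left(b{\left(2 \right)},-48 \right)}\right) \left(472 - 3615\right) = \left(4 - \left(8 - \sqrt{\left(-48\right)^{2} + 3^{2}}\right)\right) \left(472 - 3615\right) = \left(4 - \left(8 - \sqrt{2304 + 9}\right)\right) \left(-3143\right) = \left(4 - \left(8 - \sqrt{2313}\right)\right) \left(-3143\right) = \left(4 - \left(8 - 3 \sqrt{257}\right)\right) \left(-3143\right) = \left(-4 + 3 \sqrt{257}\right) \left(-3143\right) = 12572 - 9429 \sqrt{257}$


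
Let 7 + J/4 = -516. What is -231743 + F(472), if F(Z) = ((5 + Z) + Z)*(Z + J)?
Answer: -1769123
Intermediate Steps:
J = -2092 (J = -28 + 4*(-516) = -28 - 2064 = -2092)
F(Z) = (-2092 + Z)*(5 + 2*Z) (F(Z) = ((5 + Z) + Z)*(Z - 2092) = (5 + 2*Z)*(-2092 + Z) = (-2092 + Z)*(5 + 2*Z))
-231743 + F(472) = -231743 + (-10460 - 4179*472 + 2*472²) = -231743 + (-10460 - 1972488 + 2*222784) = -231743 + (-10460 - 1972488 + 445568) = -231743 - 1537380 = -1769123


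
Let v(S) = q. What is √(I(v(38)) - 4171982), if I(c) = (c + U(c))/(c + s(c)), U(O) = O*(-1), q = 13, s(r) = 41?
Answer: I*√4171982 ≈ 2042.5*I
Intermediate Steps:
U(O) = -O
v(S) = 13
I(c) = 0 (I(c) = (c - c)/(c + 41) = 0/(41 + c) = 0)
√(I(v(38)) - 4171982) = √(0 - 4171982) = √(-4171982) = I*√4171982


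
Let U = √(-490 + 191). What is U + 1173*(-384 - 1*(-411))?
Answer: 31671 + I*√299 ≈ 31671.0 + 17.292*I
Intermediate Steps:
U = I*√299 (U = √(-299) = I*√299 ≈ 17.292*I)
U + 1173*(-384 - 1*(-411)) = I*√299 + 1173*(-384 - 1*(-411)) = I*√299 + 1173*(-384 + 411) = I*√299 + 1173*27 = I*√299 + 31671 = 31671 + I*√299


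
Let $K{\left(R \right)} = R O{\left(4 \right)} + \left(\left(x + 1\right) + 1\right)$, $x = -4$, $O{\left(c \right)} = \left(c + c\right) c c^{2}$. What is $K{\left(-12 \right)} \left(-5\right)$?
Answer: $30730$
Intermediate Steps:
$O{\left(c \right)} = 2 c^{4}$ ($O{\left(c \right)} = 2 c c^{3} = 2 c^{4}$)
$K{\left(R \right)} = -2 + 512 R$ ($K{\left(R \right)} = R 2 \cdot 4^{4} + \left(\left(-4 + 1\right) + 1\right) = R 2 \cdot 256 + \left(-3 + 1\right) = R 512 - 2 = 512 R - 2 = -2 + 512 R$)
$K{\left(-12 \right)} \left(-5\right) = \left(-2 + 512 \left(-12\right)\right) \left(-5\right) = \left(-2 - 6144\right) \left(-5\right) = \left(-6146\right) \left(-5\right) = 30730$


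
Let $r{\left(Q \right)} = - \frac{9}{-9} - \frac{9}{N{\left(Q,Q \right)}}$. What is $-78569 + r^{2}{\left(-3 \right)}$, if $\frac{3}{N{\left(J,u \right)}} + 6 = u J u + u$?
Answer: $-66688$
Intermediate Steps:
$N{\left(J,u \right)} = \frac{3}{-6 + u + J u^{2}}$ ($N{\left(J,u \right)} = \frac{3}{-6 + \left(u J u + u\right)} = \frac{3}{-6 + \left(J u u + u\right)} = \frac{3}{-6 + \left(J u^{2} + u\right)} = \frac{3}{-6 + \left(u + J u^{2}\right)} = \frac{3}{-6 + u + J u^{2}}$)
$r{\left(Q \right)} = 19 - 3 Q - 3 Q^{3}$ ($r{\left(Q \right)} = - \frac{9}{-9} - \frac{9}{3 \frac{1}{-6 + Q + Q Q^{2}}} = \left(-9\right) \left(- \frac{1}{9}\right) - \frac{9}{3 \frac{1}{-6 + Q + Q^{3}}} = 1 - 9 \left(-2 + \frac{Q}{3} + \frac{Q^{3}}{3}\right) = 1 - \left(-18 + 3 Q + 3 Q^{3}\right) = 19 - 3 Q - 3 Q^{3}$)
$-78569 + r^{2}{\left(-3 \right)} = -78569 + \left(19 - -9 - 3 \left(-3\right)^{3}\right)^{2} = -78569 + \left(19 + 9 - -81\right)^{2} = -78569 + \left(19 + 9 + 81\right)^{2} = -78569 + 109^{2} = -78569 + 11881 = -66688$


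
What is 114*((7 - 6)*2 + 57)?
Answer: 6726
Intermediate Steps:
114*((7 - 6)*2 + 57) = 114*(1*2 + 57) = 114*(2 + 57) = 114*59 = 6726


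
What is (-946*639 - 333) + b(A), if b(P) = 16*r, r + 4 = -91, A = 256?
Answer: -606347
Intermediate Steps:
r = -95 (r = -4 - 91 = -95)
b(P) = -1520 (b(P) = 16*(-95) = -1520)
(-946*639 - 333) + b(A) = (-946*639 - 333) - 1520 = (-604494 - 333) - 1520 = -604827 - 1520 = -606347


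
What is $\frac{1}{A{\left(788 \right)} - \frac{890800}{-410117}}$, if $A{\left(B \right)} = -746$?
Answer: $- \frac{410117}{305056482} \approx -0.0013444$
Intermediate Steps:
$\frac{1}{A{\left(788 \right)} - \frac{890800}{-410117}} = \frac{1}{-746 - \frac{890800}{-410117}} = \frac{1}{-746 - - \frac{890800}{410117}} = \frac{1}{-746 + \frac{890800}{410117}} = \frac{1}{- \frac{305056482}{410117}} = - \frac{410117}{305056482}$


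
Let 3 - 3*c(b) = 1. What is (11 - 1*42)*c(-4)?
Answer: -62/3 ≈ -20.667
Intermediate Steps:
c(b) = ⅔ (c(b) = 1 - ⅓*1 = 1 - ⅓ = ⅔)
(11 - 1*42)*c(-4) = (11 - 1*42)*(⅔) = (11 - 42)*(⅔) = -31*⅔ = -62/3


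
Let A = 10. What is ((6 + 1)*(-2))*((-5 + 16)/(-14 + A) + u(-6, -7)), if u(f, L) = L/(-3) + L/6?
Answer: 133/6 ≈ 22.167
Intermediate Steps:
u(f, L) = -L/6 (u(f, L) = L*(-⅓) + L*(⅙) = -L/3 + L/6 = -L/6)
((6 + 1)*(-2))*((-5 + 16)/(-14 + A) + u(-6, -7)) = ((6 + 1)*(-2))*((-5 + 16)/(-14 + 10) - ⅙*(-7)) = (7*(-2))*(11/(-4) + 7/6) = -14*(11*(-¼) + 7/6) = -14*(-11/4 + 7/6) = -14*(-19/12) = 133/6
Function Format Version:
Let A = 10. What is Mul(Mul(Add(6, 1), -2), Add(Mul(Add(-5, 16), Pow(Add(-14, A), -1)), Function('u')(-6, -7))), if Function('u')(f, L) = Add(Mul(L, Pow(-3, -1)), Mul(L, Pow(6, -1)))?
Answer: Rational(133, 6) ≈ 22.167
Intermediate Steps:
Function('u')(f, L) = Mul(Rational(-1, 6), L) (Function('u')(f, L) = Add(Mul(L, Rational(-1, 3)), Mul(L, Rational(1, 6))) = Add(Mul(Rational(-1, 3), L), Mul(Rational(1, 6), L)) = Mul(Rational(-1, 6), L))
Mul(Mul(Add(6, 1), -2), Add(Mul(Add(-5, 16), Pow(Add(-14, A), -1)), Function('u')(-6, -7))) = Mul(Mul(Add(6, 1), -2), Add(Mul(Add(-5, 16), Pow(Add(-14, 10), -1)), Mul(Rational(-1, 6), -7))) = Mul(Mul(7, -2), Add(Mul(11, Pow(-4, -1)), Rational(7, 6))) = Mul(-14, Add(Mul(11, Rational(-1, 4)), Rational(7, 6))) = Mul(-14, Add(Rational(-11, 4), Rational(7, 6))) = Mul(-14, Rational(-19, 12)) = Rational(133, 6)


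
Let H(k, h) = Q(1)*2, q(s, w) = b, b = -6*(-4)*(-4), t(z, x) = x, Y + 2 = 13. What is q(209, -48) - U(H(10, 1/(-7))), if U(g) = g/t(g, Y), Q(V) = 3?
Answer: -1062/11 ≈ -96.545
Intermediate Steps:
Y = 11 (Y = -2 + 13 = 11)
b = -96 (b = 24*(-4) = -96)
q(s, w) = -96
H(k, h) = 6 (H(k, h) = 3*2 = 6)
U(g) = g/11
q(209, -48) - U(H(10, 1/(-7))) = -96 - 6/11 = -1062/11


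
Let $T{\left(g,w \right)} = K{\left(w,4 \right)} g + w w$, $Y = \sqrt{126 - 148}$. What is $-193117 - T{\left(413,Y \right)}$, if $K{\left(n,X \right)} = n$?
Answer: $-193095 - 413 i \sqrt{22} \approx -1.931 \cdot 10^{5} - 1937.1 i$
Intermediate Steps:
$Y = i \sqrt{22}$ ($Y = \sqrt{-22} = i \sqrt{22} \approx 4.6904 i$)
$T{\left(g,w \right)} = w^{2} + g w$ ($T{\left(g,w \right)} = w g + w w = g w + w^{2} = w^{2} + g w$)
$-193117 - T{\left(413,Y \right)} = -193117 - i \sqrt{22} \left(413 + i \sqrt{22}\right)$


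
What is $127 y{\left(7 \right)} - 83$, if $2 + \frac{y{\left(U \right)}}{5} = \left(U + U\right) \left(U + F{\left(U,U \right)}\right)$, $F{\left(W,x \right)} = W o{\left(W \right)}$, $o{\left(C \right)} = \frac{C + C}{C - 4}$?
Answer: $\frac{1053851}{3} \approx 3.5128 \cdot 10^{5}$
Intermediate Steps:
$o{\left(C \right)} = \frac{2 C}{-4 + C}$
$F{\left(W,x \right)} = \frac{2 W^{2}}{-4 + W}$ ($F{\left(W,x \right)} = W \frac{2 W}{-4 + W} = \frac{2 W^{2}}{-4 + W}$)
$y{\left(U \right)} = -10 + 10 U \left(U + \frac{2 U^{2}}{-4 + U}\right)$ ($y{\left(U \right)} = -10 + 5 \left(U + U\right) \left(U + \frac{2 U^{2}}{-4 + U}\right) = -10 + 5 \cdot 2 U \left(U + \frac{2 U^{2}}{-4 + U}\right) = -10 + 10 U \left(U + \frac{2 U^{2}}{-4 + U}\right)$)
$127 y{\left(7 \right)} - 83 = 127 \frac{10 \left(2 \cdot 7^{3} + \left(-1 + 7^{2}\right) \left(-4 + 7\right)\right)}{-4 + 7} - 83 = 127 \frac{10 \left(2 \cdot 343 + \left(-1 + 49\right) 3\right)}{3} - 83 = 127 \cdot 10 \cdot \frac{1}{3} \left(686 + 48 \cdot 3\right) - 83 = 127 \cdot 10 \cdot \frac{1}{3} \left(686 + 144\right) - 83 = 127 \cdot 10 \cdot \frac{1}{3} \cdot 830 - 83 = 127 \cdot \frac{8300}{3} - 83 = \frac{1054100}{3} - 83 = \frac{1053851}{3}$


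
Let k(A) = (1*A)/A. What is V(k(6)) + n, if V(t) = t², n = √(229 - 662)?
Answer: 1 + I*√433 ≈ 1.0 + 20.809*I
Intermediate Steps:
k(A) = 1 (k(A) = A/A = 1)
n = I*√433 (n = √(-433) = I*√433 ≈ 20.809*I)
V(k(6)) + n = 1² + I*√433 = 1 + I*√433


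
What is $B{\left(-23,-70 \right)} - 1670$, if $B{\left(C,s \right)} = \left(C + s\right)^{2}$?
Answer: $6979$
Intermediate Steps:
$B{\left(-23,-70 \right)} - 1670 = \left(-23 - 70\right)^{2} - 1670 = \left(-93\right)^{2} - 1670 = 8649 - 1670 = 6979$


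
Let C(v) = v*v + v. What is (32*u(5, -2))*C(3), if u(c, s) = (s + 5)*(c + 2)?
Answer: 8064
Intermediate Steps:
u(c, s) = (2 + c)*(5 + s) (u(c, s) = (5 + s)*(2 + c) = (2 + c)*(5 + s))
C(v) = v + v**2 (C(v) = v**2 + v = v + v**2)
(32*u(5, -2))*C(3) = (32*(10 + 2*(-2) + 5*5 + 5*(-2)))*(3*(1 + 3)) = (32*(10 - 4 + 25 - 10))*(3*4) = (32*21)*12 = 672*12 = 8064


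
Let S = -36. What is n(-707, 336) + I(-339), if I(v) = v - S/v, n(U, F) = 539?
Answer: 22588/113 ≈ 199.89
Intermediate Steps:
I(v) = v + 36/v (I(v) = v - (-36)/v = v + 36/v)
n(-707, 336) + I(-339) = 539 + (-339 + 36/(-339)) = 539 + (-339 + 36*(-1/339)) = 539 + (-339 - 12/113) = 539 - 38319/113 = 22588/113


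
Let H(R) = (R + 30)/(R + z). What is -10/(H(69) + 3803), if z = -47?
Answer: -4/1523 ≈ -0.0026264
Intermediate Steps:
H(R) = (30 + R)/(-47 + R) (H(R) = (R + 30)/(R - 47) = (30 + R)/(-47 + R))
-10/(H(69) + 3803) = -10/((30 + 69)/(-47 + 69) + 3803) = -10/(99/22 + 3803) = -10/((1/22)*99 + 3803) = -10/(9/2 + 3803) = -10/(7615/2) = (2/7615)*(-10) = -4/1523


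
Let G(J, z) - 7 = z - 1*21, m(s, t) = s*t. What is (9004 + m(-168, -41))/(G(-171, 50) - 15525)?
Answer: -15892/15489 ≈ -1.0260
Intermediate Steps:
G(J, z) = -14 + z (G(J, z) = 7 + (z - 1*21) = 7 + (z - 21) = 7 + (-21 + z) = -14 + z)
(9004 + m(-168, -41))/(G(-171, 50) - 15525) = (9004 - 168*(-41))/((-14 + 50) - 15525) = (9004 + 6888)/(36 - 15525) = 15892/(-15489) = 15892*(-1/15489) = -15892/15489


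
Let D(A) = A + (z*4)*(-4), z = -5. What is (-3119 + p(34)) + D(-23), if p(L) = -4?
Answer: -3066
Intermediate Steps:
D(A) = 80 + A (D(A) = A - 5*4*(-4) = A - 20*(-4) = A + 80 = 80 + A)
(-3119 + p(34)) + D(-23) = (-3119 - 4) + (80 - 23) = -3123 + 57 = -3066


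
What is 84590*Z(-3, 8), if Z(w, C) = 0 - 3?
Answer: -253770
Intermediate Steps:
Z(w, C) = -3
84590*Z(-3, 8) = 84590*(-3) = -253770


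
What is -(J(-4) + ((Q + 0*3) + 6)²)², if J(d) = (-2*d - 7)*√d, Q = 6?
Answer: -20732 - 576*I ≈ -20732.0 - 576.0*I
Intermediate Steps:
J(d) = √d*(-7 - 2*d) (J(d) = (-7 - 2*d)*√d = √d*(-7 - 2*d))
-(J(-4) + ((Q + 0*3) + 6)²)² = -(√(-4)*(-7 - 2*(-4)) + ((6 + 0*3) + 6)²)² = -((2*I)*(-7 + 8) + ((6 + 0) + 6)²)² = -((2*I)*1 + (6 + 6)²)² = -(2*I + 12²)² = -(2*I + 144)² = -(144 + 2*I)²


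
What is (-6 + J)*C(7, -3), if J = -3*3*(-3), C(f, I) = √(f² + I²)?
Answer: 21*√58 ≈ 159.93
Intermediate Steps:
C(f, I) = √(I² + f²)
J = 27 (J = -9*(-3) = 27)
(-6 + J)*C(7, -3) = (-6 + 27)*√((-3)² + 7²) = 21*√(9 + 49) = 21*√58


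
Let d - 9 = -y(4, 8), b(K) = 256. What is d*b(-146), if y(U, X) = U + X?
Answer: -768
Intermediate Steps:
d = -3 (d = 9 - (4 + 8) = 9 - 1*12 = 9 - 12 = -3)
d*b(-146) = -3*256 = -768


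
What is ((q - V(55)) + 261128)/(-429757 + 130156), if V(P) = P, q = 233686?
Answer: -494759/299601 ≈ -1.6514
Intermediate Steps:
((q - V(55)) + 261128)/(-429757 + 130156) = ((233686 - 1*55) + 261128)/(-429757 + 130156) = ((233686 - 55) + 261128)/(-299601) = (233631 + 261128)*(-1/299601) = 494759*(-1/299601) = -494759/299601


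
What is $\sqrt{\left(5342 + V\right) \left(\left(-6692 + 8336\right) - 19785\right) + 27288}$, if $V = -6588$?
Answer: $\sqrt{22630974} \approx 4757.2$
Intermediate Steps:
$\sqrt{\left(5342 + V\right) \left(\left(-6692 + 8336\right) - 19785\right) + 27288} = \sqrt{\left(5342 - 6588\right) \left(\left(-6692 + 8336\right) - 19785\right) + 27288} = \sqrt{- 1246 \left(1644 - 19785\right) + 27288} = \sqrt{\left(-1246\right) \left(-18141\right) + 27288} = \sqrt{22603686 + 27288} = \sqrt{22630974}$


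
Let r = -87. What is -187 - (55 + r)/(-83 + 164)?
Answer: -15115/81 ≈ -186.60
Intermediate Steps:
-187 - (55 + r)/(-83 + 164) = -187 - (55 - 87)/(-83 + 164) = -187 - (-32)/81 = -187 - 1*(-32/81) = -187 + 32/81 = -15115/81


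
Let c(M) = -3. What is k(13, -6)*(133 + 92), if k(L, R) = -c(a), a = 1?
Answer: 675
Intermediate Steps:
k(L, R) = 3 (k(L, R) = -1*(-3) = 3)
k(13, -6)*(133 + 92) = 3*(133 + 92) = 3*225 = 675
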